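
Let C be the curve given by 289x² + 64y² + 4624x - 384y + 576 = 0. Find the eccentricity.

e = 15/17

Group the x- and y-terms: 289(x² + 16x) + 64(y² - 6y) = -576
Complete the square: 289(x + 8)² + 64(y - 3)² = -576 + 18496 + 576 = 18496
Divide through by 18496 to get (x + 8)²/64 + (y - 3)²/289 = 1.
Ellipse, center (-8, 3), major axis vertical; a² = 289, b² = 64.
c² = a² - b² = 225, so c = 15.
e = c/a = 15/17.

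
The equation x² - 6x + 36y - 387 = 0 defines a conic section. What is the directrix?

y = 20

Only x is squared. Complete the square in x: (x - 3)² = -36(y - 11).
Vertex (3, 11); 4p = -36 so p = -9. Opens down.
Directrix is the horizontal line y = k − p = 11 − (-9) = 20.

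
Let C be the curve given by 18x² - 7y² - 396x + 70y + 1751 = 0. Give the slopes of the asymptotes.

Rearranging, 18(x² - 22x) -7(y² - 10y) = -1751.
18(x - 11)² -7(y - 5)² = -1751 + 2178 - 175 = 252
Divide by 252: (x - 11)²/14 - (y - 5)²/36 = 1
Hyperbola, center (11, 5), transverse axis horizontal; a² = 14, b² = 36.
For a horizontal hyperbola the asymptotes have slope ±b/a.
Here that is ±6/√14 = ±3√14/7.

3√14/7 and -3√14/7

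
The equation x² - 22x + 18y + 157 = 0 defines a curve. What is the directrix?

Only x is squared. Complete the square in x: (x - 11)² = -18(y + 2).
Vertex (11, -2); 4p = -18 so p = -9/2. Opens down.
Directrix is the horizontal line y = k − p = -2 − (-9/2) = 5/2.

y = 5/2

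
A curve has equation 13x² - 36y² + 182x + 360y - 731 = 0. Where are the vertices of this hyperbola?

(-13, 5) and (-1, 5)

Group: 13(x² + 14x) -36(y² - 10y) = 731
Complete the square in x and y: 13(x + 7)² -36(y - 5)² = 731 + 637 - 900 = 468
Dividing both sides by 468: (x + 7)²/36 - (y - 5)²/13 = 1
Hyperbola, center (-7, 5), transverse axis horizontal; a² = 36, b² = 13.
a = 6. Vertices at (h ± a, k).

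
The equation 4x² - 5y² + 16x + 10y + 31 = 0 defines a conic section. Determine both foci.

Group: 4(x² + 4x) -5(y² - 2y) = -31
Completing the square gives 4(x + 2)² -5(y - 1)² = -31 + 16 - 5 = -20.
Divide by -20: (y - 1)²/4 - (x + 2)²/5 = 1
Hyperbola, center (-2, 1), transverse axis vertical; a² = 4, b² = 5.
c² = a² + b² = 4 + 5 = 9, so c = 3.
Foci lie on the vertical axis through the center: (h, k ± c).

(-2, -2) and (-2, 4)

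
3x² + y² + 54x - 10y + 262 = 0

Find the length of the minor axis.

2√2

Collect terms: 3(x² + 18x) + (y² - 10y) = -262
3(x + 9)² + (y - 5)² = -262 + 243 + 25 = 6
Divide by 6: (x + 9)²/2 + (y - 5)²/6 = 1
Ellipse, center (-9, 5), major axis vertical; a² = 6, b² = 2.
b² = 2 so b = √2; the minor axis has length 2b = 2√2.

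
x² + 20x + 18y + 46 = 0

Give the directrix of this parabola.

y = 15/2

Only x is squared. Complete the square in x: (x + 10)² = -18(y - 3).
Vertex (-10, 3); 4p = -18 so p = -9/2. Opens down.
Directrix is the horizontal line y = k − p = 3 − (-9/2) = 15/2.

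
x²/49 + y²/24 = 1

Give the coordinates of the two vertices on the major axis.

(-7, 0) and (7, 0)

Center (0, 0). The larger denominator 49 sits under the x-term, so the major axis is horizontal; a² = 49, b² = 24.
a = 7. Vertices at (h ± a, k).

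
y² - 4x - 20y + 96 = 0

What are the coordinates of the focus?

Only y is squared. Complete the square in y: (y - 10)² = 4(x + 1).
Vertex (-1, 10); 4p = 4 so p = 1. Opens right.
Focus is p units from the vertex along the axis: (h + p, k).

(0, 10)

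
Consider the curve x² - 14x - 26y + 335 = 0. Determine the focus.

(7, 35/2)

Only x is squared. Complete the square in x: (x - 7)² = 26(y - 11).
Vertex (7, 11); 4p = 26 so p = 13/2. Opens up.
Focus is p units from the vertex along the axis: (h, k + p).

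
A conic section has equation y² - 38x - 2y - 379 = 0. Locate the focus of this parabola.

Only y is squared. Complete the square in y: (y - 1)² = 38(x + 10).
Vertex (-10, 1); 4p = 38 so p = 19/2. Opens right.
Focus is p units from the vertex along the axis: (h + p, k).

(-1/2, 1)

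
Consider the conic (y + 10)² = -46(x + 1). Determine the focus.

(-25/2, -10)

Vertex (-1, -10); 4p = -46 so p = -23/2. Opens left.
Focus is p units from the vertex along the axis: (h + p, k).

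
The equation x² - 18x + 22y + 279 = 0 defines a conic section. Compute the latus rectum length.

Only x is squared. Complete the square in x: (x - 9)² = -22(y + 9).
Vertex (9, -9); 4p = -22 so p = -11/2. Opens down.
Latus rectum length = |4p| = 22.

22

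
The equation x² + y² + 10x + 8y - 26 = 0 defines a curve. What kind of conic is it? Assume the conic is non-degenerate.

No xy term. Coefficients of x² and y² are A = 1, C = 1.
A = C (same sign) ⇒ circle.

circle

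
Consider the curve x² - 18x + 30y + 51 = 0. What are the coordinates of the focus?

(9, -13/2)

Only x is squared. Complete the square in x: (x - 9)² = -30(y - 1).
Vertex (9, 1); 4p = -30 so p = -15/2. Opens down.
Focus is p units from the vertex along the axis: (h, k + p).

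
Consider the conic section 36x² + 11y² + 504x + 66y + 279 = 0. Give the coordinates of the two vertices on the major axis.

36(x² + 14x) + 11(y² + 6y) = -279
36(x + 7)² + 11(y + 3)² = -279 + 1764 + 99 = 1584
Dividing both sides by 1584: (x + 7)²/44 + (y + 3)²/144 = 1
Ellipse, center (-7, -3), major axis vertical; a² = 144, b² = 44.
a = 12. Vertices at (h, k ± a).

(-7, -15) and (-7, 9)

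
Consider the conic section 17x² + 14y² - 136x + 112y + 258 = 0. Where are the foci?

Group: 17(x² - 8x) + 14(y² + 8y) = -258
Complete the square in x and y: 17(x - 4)² + 14(y + 4)² = -258 + 272 + 224 = 238
Divide through by 238 to get (x - 4)²/14 + (y + 4)²/17 = 1.
Ellipse, center (4, -4), major axis vertical; a² = 17, b² = 14.
c² = a² - b² = 17 - 14 = 3, so c = √3.
Foci lie on the vertical axis through the center: (h, k ± c).

(4, -4 - √3) and (4, -4 + √3)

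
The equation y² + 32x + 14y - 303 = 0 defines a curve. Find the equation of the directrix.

x = 19

Only y is squared. Complete the square in y: (y + 7)² = -32(x - 11).
Vertex (11, -7); 4p = -32 so p = -8. Opens left.
Directrix is the vertical line x = h − p = 11 − (-8) = 19.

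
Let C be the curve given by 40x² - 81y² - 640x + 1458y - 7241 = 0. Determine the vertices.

Group the x- and y-terms: 40(x² - 16x) -81(y² - 18y) = 7241
40(x - 8)² -81(y - 9)² = 7241 + 2560 - 6561 = 3240
Divide through by 3240 to get (x - 8)²/81 - (y - 9)²/40 = 1.
Hyperbola, center (8, 9), transverse axis horizontal; a² = 81, b² = 40.
a = 9. Vertices at (h ± a, k).

(-1, 9) and (17, 9)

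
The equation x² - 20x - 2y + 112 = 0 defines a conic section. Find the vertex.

(10, 6)

Only x is squared. Complete the square in x: (x - 10)² = 2(y - 6).
Vertex (10, 6); 4p = 2 so p = 1/2. Opens up.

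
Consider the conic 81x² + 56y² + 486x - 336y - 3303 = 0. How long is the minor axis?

Group: 81(x² + 6x) + 56(y² - 6y) = 3303
Complete the square: 81(x + 3)² + 56(y - 3)² = 3303 + 729 + 504 = 4536
Dividing both sides by 4536: (x + 3)²/56 + (y - 3)²/81 = 1
Ellipse, center (-3, 3), major axis vertical; a² = 81, b² = 56.
b² = 56 so b = 2√14; the minor axis has length 2b = 4√14.

4√14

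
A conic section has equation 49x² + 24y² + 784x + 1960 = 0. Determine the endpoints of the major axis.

(-8, -7) and (-8, 7)

Group the x- and y-terms: 49(x² + 16x) + 24y² = -1960
Complete the square: 49(x + 8)² + 24y² = -1960 + 3136 + 0 = 1176
Dividing both sides by 1176: (x + 8)²/24 + y²/49 = 1
Ellipse, center (-8, 0), major axis vertical; a² = 49, b² = 24.
a = 7. Vertices at (h, k ± a).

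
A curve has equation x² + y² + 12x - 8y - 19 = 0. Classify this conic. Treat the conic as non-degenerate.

No xy term. Coefficients of x² and y² are A = 1, C = 1.
A = C (same sign) ⇒ circle.

circle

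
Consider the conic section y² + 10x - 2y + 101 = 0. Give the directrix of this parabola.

x = -15/2

Only y is squared. Complete the square in y: (y - 1)² = -10(x + 10).
Vertex (-10, 1); 4p = -10 so p = -5/2. Opens left.
Directrix is the vertical line x = h − p = -10 − (-5/2) = -15/2.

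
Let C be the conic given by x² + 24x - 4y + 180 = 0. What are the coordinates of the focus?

(-12, 10)

Only x is squared. Complete the square in x: (x + 12)² = 4(y - 9).
Vertex (-12, 9); 4p = 4 so p = 1. Opens up.
Focus is p units from the vertex along the axis: (h, k + p).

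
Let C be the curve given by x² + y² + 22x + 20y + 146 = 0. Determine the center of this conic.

(-11, -10)

Rearranging, (x² + 22x) + (y² + 20y) = -146.
Complete the square in x and y: (x + 11)² + (y + 10)² = -146 + 121 + 100 = 75
So (x + 11)² + (y + 10)² = 75.
Circle centered at (-11, -10) with r² = 75.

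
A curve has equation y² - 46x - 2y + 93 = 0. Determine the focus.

(27/2, 1)

Only y is squared. Complete the square in y: (y - 1)² = 46(x - 2).
Vertex (2, 1); 4p = 46 so p = 23/2. Opens right.
Focus is p units from the vertex along the axis: (h + p, k).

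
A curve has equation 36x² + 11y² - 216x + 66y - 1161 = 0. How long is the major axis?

Group: 36(x² - 6x) + 11(y² + 6y) = 1161
36(x - 3)² + 11(y + 3)² = 1161 + 324 + 99 = 1584
Divide by 1584: (x - 3)²/44 + (y + 3)²/144 = 1
Ellipse, center (3, -3), major axis vertical; a² = 144, b² = 44.
a² = 144 so a = 12; the major axis has length 2a = 24.

24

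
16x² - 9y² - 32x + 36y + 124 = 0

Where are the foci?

(1, -3) and (1, 7)

Collect terms: 16(x² - 2x) -9(y² - 4y) = -124
16(x - 1)² -9(y - 2)² = -124 + 16 - 36 = -144
Divide by -144: (y - 2)²/16 - (x - 1)²/9 = 1
Hyperbola, center (1, 2), transverse axis vertical; a² = 16, b² = 9.
c² = a² + b² = 16 + 9 = 25, so c = 5.
Foci lie on the vertical axis through the center: (h, k ± c).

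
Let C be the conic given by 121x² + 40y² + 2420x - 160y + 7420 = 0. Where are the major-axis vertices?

Rearranging, 121(x² + 20x) + 40(y² - 4y) = -7420.
121(x + 10)² + 40(y - 2)² = -7420 + 12100 + 160 = 4840
Dividing both sides by 4840: (x + 10)²/40 + (y - 2)²/121 = 1
Ellipse, center (-10, 2), major axis vertical; a² = 121, b² = 40.
a = 11. Vertices at (h, k ± a).

(-10, -9) and (-10, 13)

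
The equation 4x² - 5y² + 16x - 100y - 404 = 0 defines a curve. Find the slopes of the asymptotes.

Rearranging, 4(x² + 4x) -5(y² + 20y) = 404.
Complete the square in x and y: 4(x + 2)² -5(y + 10)² = 404 + 16 - 500 = -80
Divide by -80: (y + 10)²/16 - (x + 2)²/20 = 1
Hyperbola, center (-2, -10), transverse axis vertical; a² = 16, b² = 20.
For a vertical hyperbola the asymptotes have slope ±a/b.
Here that is ±4/2√5 = ±2√5/5.

2√5/5 and -2√5/5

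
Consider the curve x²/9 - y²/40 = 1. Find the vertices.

(-3, 0) and (3, 0)

Center (0, 0). The positive term is the x-term, so the transverse axis is horizontal; a² = 9, b² = 40.
a = 3. Vertices at (h ± a, k).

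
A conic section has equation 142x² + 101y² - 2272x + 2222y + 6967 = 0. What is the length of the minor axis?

Group the x- and y-terms: 142(x² - 16x) + 101(y² + 22y) = -6967
142(x - 8)² + 101(y + 11)² = -6967 + 9088 + 12221 = 14342
Divide through by 14342 to get (x - 8)²/101 + (y + 11)²/142 = 1.
Ellipse, center (8, -11), major axis vertical; a² = 142, b² = 101.
b² = 101 so b = √101; the minor axis has length 2b = 2√101.

2√101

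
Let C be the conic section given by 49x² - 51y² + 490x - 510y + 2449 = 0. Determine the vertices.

(-5, -12) and (-5, 2)

Collect terms: 49(x² + 10x) -51(y² + 10y) = -2449
49(x + 5)² -51(y + 5)² = -2449 + 1225 - 1275 = -2499
Dividing both sides by -2499: (y + 5)²/49 - (x + 5)²/51 = 1
Hyperbola, center (-5, -5), transverse axis vertical; a² = 49, b² = 51.
a = 7. Vertices at (h, k ± a).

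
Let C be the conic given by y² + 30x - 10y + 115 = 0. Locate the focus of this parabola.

(-21/2, 5)

Only y is squared. Complete the square in y: (y - 5)² = -30(x + 3).
Vertex (-3, 5); 4p = -30 so p = -15/2. Opens left.
Focus is p units from the vertex along the axis: (h + p, k).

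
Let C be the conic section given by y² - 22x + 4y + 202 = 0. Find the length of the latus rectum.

22

Only y is squared. Complete the square in y: (y + 2)² = 22(x - 9).
Vertex (9, -2); 4p = 22 so p = 11/2. Opens right.
Latus rectum length = |4p| = 22.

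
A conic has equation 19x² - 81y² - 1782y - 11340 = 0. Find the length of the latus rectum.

38/9

Group: 19x² -81(y² + 22y) = 11340
Complete the square: 19x² -81(y + 11)² = 11340 + 0 - 9801 = 1539
Divide by 1539: x²/81 - (y + 11)²/19 = 1
Hyperbola, center (0, -11), transverse axis horizontal; a² = 81, b² = 19.
Latus rectum length = 2b²/a = 2·19/9 = 38/9.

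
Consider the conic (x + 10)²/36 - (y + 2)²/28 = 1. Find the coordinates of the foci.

Center (-10, -2). The positive term is the x-term, so the transverse axis is horizontal; a² = 36, b² = 28.
c² = a² + b² = 36 + 28 = 64, so c = 8.
Foci lie on the horizontal axis through the center: (h ± c, k).

(-18, -2) and (-2, -2)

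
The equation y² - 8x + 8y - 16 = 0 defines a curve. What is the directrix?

Only y is squared. Complete the square in y: (y + 4)² = 8(x + 4).
Vertex (-4, -4); 4p = 8 so p = 2. Opens right.
Directrix is the vertical line x = h − p = -4 − (2) = -6.

x = -6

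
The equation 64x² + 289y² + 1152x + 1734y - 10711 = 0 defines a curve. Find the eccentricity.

64(x² + 18x) + 289(y² + 6y) = 10711
64(x + 9)² + 289(y + 3)² = 10711 + 5184 + 2601 = 18496
Divide by 18496: (x + 9)²/289 + (y + 3)²/64 = 1
Ellipse, center (-9, -3), major axis horizontal; a² = 289, b² = 64.
c² = a² - b² = 225, so c = 15.
e = c/a = 15/17.

e = 15/17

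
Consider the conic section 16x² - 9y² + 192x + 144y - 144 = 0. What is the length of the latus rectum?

Group: 16(x² + 12x) -9(y² - 16y) = 144
Completing the square gives 16(x + 6)² -9(y - 8)² = 144 + 576 - 576 = 144.
Divide through by 144 to get (x + 6)²/9 - (y - 8)²/16 = 1.
Hyperbola, center (-6, 8), transverse axis horizontal; a² = 9, b² = 16.
Latus rectum length = 2b²/a = 2·16/3 = 32/3.

32/3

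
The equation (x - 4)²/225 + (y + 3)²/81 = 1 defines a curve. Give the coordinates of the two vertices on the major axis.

(-11, -3) and (19, -3)

Center (4, -3). The larger denominator 225 sits under the x-term, so the major axis is horizontal; a² = 225, b² = 81.
a = 15. Vertices at (h ± a, k).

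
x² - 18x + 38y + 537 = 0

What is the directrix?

y = -5/2

Only x is squared. Complete the square in x: (x - 9)² = -38(y + 12).
Vertex (9, -12); 4p = -38 so p = -19/2. Opens down.
Directrix is the horizontal line y = k − p = -12 − (-19/2) = -5/2.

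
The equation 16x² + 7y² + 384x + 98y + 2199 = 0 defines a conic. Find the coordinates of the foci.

(-12, -13) and (-12, -1)

16(x² + 24x) + 7(y² + 14y) = -2199
Completing the square gives 16(x + 12)² + 7(y + 7)² = -2199 + 2304 + 343 = 448.
Dividing both sides by 448: (x + 12)²/28 + (y + 7)²/64 = 1
Ellipse, center (-12, -7), major axis vertical; a² = 64, b² = 28.
c² = a² - b² = 64 - 28 = 36, so c = 6.
Foci lie on the vertical axis through the center: (h, k ± c).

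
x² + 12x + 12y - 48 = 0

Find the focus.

(-6, 4)

Only x is squared. Complete the square in x: (x + 6)² = -12(y - 7).
Vertex (-6, 7); 4p = -12 so p = -3. Opens down.
Focus is p units from the vertex along the axis: (h, k + p).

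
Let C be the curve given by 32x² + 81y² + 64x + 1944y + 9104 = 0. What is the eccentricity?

e = 7/9

32(x² + 2x) + 81(y² + 24y) = -9104
Complete the square: 32(x + 1)² + 81(y + 12)² = -9104 + 32 + 11664 = 2592
Dividing both sides by 2592: (x + 1)²/81 + (y + 12)²/32 = 1
Ellipse, center (-1, -12), major axis horizontal; a² = 81, b² = 32.
c² = a² - b² = 49, so c = 7.
e = c/a = 7/9.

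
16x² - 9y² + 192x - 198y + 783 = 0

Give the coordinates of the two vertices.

(-6, -23) and (-6, 1)

Collect terms: 16(x² + 12x) -9(y² + 22y) = -783
Completing the square gives 16(x + 6)² -9(y + 11)² = -783 + 576 - 1089 = -1296.
Dividing both sides by -1296: (y + 11)²/144 - (x + 6)²/81 = 1
Hyperbola, center (-6, -11), transverse axis vertical; a² = 144, b² = 81.
a = 12. Vertices at (h, k ± a).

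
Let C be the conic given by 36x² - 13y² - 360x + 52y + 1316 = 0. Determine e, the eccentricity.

e = 7/6

Group: 36(x² - 10x) -13(y² - 4y) = -1316
Completing the square gives 36(x - 5)² -13(y - 2)² = -1316 + 900 - 52 = -468.
Divide by -468: (y - 2)²/36 - (x - 5)²/13 = 1
Hyperbola, center (5, 2), transverse axis vertical; a² = 36, b² = 13.
c² = a² + b² = 49, so c = 7.
e = c/a = 7/6.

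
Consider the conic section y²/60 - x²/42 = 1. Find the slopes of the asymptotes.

√70/7 and -√70/7

Center (0, 0). The positive term is the y-term, so the transverse axis is vertical; a² = 60, b² = 42.
For a vertical hyperbola the asymptotes have slope ±a/b.
Here that is ±2√15/√42 = ±√70/7.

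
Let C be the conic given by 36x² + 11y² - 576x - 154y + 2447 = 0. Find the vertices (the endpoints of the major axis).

(8, 1) and (8, 13)

Group the x- and y-terms: 36(x² - 16x) + 11(y² - 14y) = -2447
Completing the square gives 36(x - 8)² + 11(y - 7)² = -2447 + 2304 + 539 = 396.
Dividing both sides by 396: (x - 8)²/11 + (y - 7)²/36 = 1
Ellipse, center (8, 7), major axis vertical; a² = 36, b² = 11.
a = 6. Vertices at (h, k ± a).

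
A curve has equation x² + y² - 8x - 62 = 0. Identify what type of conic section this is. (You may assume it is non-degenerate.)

circle

No xy term. Coefficients of x² and y² are A = 1, C = 1.
A = C (same sign) ⇒ circle.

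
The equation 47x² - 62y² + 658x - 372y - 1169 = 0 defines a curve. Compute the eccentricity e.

e = √6758/62

Group the x- and y-terms: 47(x² + 14x) -62(y² + 6y) = 1169
Completing the square gives 47(x + 7)² -62(y + 3)² = 1169 + 2303 - 558 = 2914.
Divide by 2914: (x + 7)²/62 - (y + 3)²/47 = 1
Hyperbola, center (-7, -3), transverse axis horizontal; a² = 62, b² = 47.
c² = a² + b² = 109, so c = √109.
e = c/a = √109/√62 = √6758/62.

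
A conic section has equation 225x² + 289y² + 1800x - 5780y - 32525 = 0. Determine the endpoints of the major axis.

Rearranging, 225(x² + 8x) + 289(y² - 20y) = 32525.
Completing the square gives 225(x + 4)² + 289(y - 10)² = 32525 + 3600 + 28900 = 65025.
Dividing both sides by 65025: (x + 4)²/289 + (y - 10)²/225 = 1
Ellipse, center (-4, 10), major axis horizontal; a² = 289, b² = 225.
a = 17. Vertices at (h ± a, k).

(-21, 10) and (13, 10)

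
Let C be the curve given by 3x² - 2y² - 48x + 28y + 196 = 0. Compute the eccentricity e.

e = √15/3

Group: 3(x² - 16x) -2(y² - 14y) = -196
Complete the square: 3(x - 8)² -2(y - 7)² = -196 + 192 - 98 = -102
Dividing both sides by -102: (y - 7)²/51 - (x - 8)²/34 = 1
Hyperbola, center (8, 7), transverse axis vertical; a² = 51, b² = 34.
c² = a² + b² = 85, so c = √85.
e = c/a = √85/√51 = √15/3.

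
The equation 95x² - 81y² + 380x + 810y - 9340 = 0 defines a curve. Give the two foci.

Collect terms: 95(x² + 4x) -81(y² - 10y) = 9340
Complete the square in x and y: 95(x + 2)² -81(y - 5)² = 9340 + 380 - 2025 = 7695
Dividing both sides by 7695: (x + 2)²/81 - (y - 5)²/95 = 1
Hyperbola, center (-2, 5), transverse axis horizontal; a² = 81, b² = 95.
c² = a² + b² = 81 + 95 = 176, so c = 4√11.
Foci lie on the horizontal axis through the center: (h ± c, k).

(-2 - 4√11, 5) and (-2 + 4√11, 5)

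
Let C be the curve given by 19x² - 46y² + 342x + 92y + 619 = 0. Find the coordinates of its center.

Rearranging, 19(x² + 18x) -46(y² - 2y) = -619.
Completing the square gives 19(x + 9)² -46(y - 1)² = -619 + 1539 - 46 = 874.
Divide by 874: (x + 9)²/46 - (y - 1)²/19 = 1
Hyperbola with center (-9, 1).

(-9, 1)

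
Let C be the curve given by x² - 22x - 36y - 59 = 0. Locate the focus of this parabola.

(11, 4)

Only x is squared. Complete the square in x: (x - 11)² = 36(y + 5).
Vertex (11, -5); 4p = 36 so p = 9. Opens up.
Focus is p units from the vertex along the axis: (h, k + p).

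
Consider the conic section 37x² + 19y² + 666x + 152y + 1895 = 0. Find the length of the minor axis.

2√38

Rearranging, 37(x² + 18x) + 19(y² + 8y) = -1895.
37(x + 9)² + 19(y + 4)² = -1895 + 2997 + 304 = 1406
Dividing both sides by 1406: (x + 9)²/38 + (y + 4)²/74 = 1
Ellipse, center (-9, -4), major axis vertical; a² = 74, b² = 38.
b² = 38 so b = √38; the minor axis has length 2b = 2√38.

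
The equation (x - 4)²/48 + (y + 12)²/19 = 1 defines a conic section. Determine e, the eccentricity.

e = √87/12

Center (4, -12). The larger denominator 48 sits under the x-term, so the major axis is horizontal; a² = 48, b² = 19.
c² = a² - b² = 29, so c = √29.
e = c/a = √29/4√3 = √87/12.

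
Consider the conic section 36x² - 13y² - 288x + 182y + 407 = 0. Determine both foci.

(4, 0) and (4, 14)

Collect terms: 36(x² - 8x) -13(y² - 14y) = -407
36(x - 4)² -13(y - 7)² = -407 + 576 - 637 = -468
Divide through by -468 to get (y - 7)²/36 - (x - 4)²/13 = 1.
Hyperbola, center (4, 7), transverse axis vertical; a² = 36, b² = 13.
c² = a² + b² = 36 + 13 = 49, so c = 7.
Foci lie on the vertical axis through the center: (h, k ± c).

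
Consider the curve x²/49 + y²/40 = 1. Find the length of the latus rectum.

80/7

Center (0, 0). The larger denominator 49 sits under the x-term, so the major axis is horizontal; a² = 49, b² = 40.
Latus rectum length = 2b²/a = 2·40/7 = 80/7.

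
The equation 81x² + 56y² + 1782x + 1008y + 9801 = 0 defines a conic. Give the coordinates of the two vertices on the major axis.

(-11, -18) and (-11, 0)

Collect terms: 81(x² + 22x) + 56(y² + 18y) = -9801
Complete the square: 81(x + 11)² + 56(y + 9)² = -9801 + 9801 + 4536 = 4536
Divide by 4536: (x + 11)²/56 + (y + 9)²/81 = 1
Ellipse, center (-11, -9), major axis vertical; a² = 81, b² = 56.
a = 9. Vertices at (h, k ± a).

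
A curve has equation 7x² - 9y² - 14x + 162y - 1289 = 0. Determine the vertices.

Group the x- and y-terms: 7(x² - 2x) -9(y² - 18y) = 1289
7(x - 1)² -9(y - 9)² = 1289 + 7 - 729 = 567
Dividing both sides by 567: (x - 1)²/81 - (y - 9)²/63 = 1
Hyperbola, center (1, 9), transverse axis horizontal; a² = 81, b² = 63.
a = 9. Vertices at (h ± a, k).

(-8, 9) and (10, 9)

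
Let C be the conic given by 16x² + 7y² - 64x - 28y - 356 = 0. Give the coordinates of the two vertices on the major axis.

(2, -6) and (2, 10)

Group the x- and y-terms: 16(x² - 4x) + 7(y² - 4y) = 356
Complete the square in x and y: 16(x - 2)² + 7(y - 2)² = 356 + 64 + 28 = 448
Dividing both sides by 448: (x - 2)²/28 + (y - 2)²/64 = 1
Ellipse, center (2, 2), major axis vertical; a² = 64, b² = 28.
a = 8. Vertices at (h, k ± a).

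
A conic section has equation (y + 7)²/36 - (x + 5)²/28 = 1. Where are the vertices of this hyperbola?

Center (-5, -7). The positive term is the y-term, so the transverse axis is vertical; a² = 36, b² = 28.
a = 6. Vertices at (h, k ± a).

(-5, -13) and (-5, -1)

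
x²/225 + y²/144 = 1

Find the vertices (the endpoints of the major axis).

Center (0, 0). The larger denominator 225 sits under the x-term, so the major axis is horizontal; a² = 225, b² = 144.
a = 15. Vertices at (h ± a, k).

(-15, 0) and (15, 0)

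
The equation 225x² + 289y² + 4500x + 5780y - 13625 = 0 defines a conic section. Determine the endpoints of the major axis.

Rearranging, 225(x² + 20x) + 289(y² + 20y) = 13625.
Completing the square gives 225(x + 10)² + 289(y + 10)² = 13625 + 22500 + 28900 = 65025.
Divide by 65025: (x + 10)²/289 + (y + 10)²/225 = 1
Ellipse, center (-10, -10), major axis horizontal; a² = 289, b² = 225.
a = 17. Vertices at (h ± a, k).

(-27, -10) and (7, -10)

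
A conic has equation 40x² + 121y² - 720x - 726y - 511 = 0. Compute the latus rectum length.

Group the x- and y-terms: 40(x² - 18x) + 121(y² - 6y) = 511
Complete the square: 40(x - 9)² + 121(y - 3)² = 511 + 3240 + 1089 = 4840
Divide through by 4840 to get (x - 9)²/121 + (y - 3)²/40 = 1.
Ellipse, center (9, 3), major axis horizontal; a² = 121, b² = 40.
Latus rectum length = 2b²/a = 2·40/11 = 80/11.

80/11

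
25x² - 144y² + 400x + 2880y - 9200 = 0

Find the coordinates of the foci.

Group the x- and y-terms: 25(x² + 16x) -144(y² - 20y) = 9200
Complete the square in x and y: 25(x + 8)² -144(y - 10)² = 9200 + 1600 - 14400 = -3600
Divide through by -3600 to get (y - 10)²/25 - (x + 8)²/144 = 1.
Hyperbola, center (-8, 10), transverse axis vertical; a² = 25, b² = 144.
c² = a² + b² = 25 + 144 = 169, so c = 13.
Foci lie on the vertical axis through the center: (h, k ± c).

(-8, -3) and (-8, 23)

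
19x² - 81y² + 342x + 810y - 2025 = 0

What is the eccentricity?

Rearranging, 19(x² + 18x) -81(y² - 10y) = 2025.
Completing the square gives 19(x + 9)² -81(y - 5)² = 2025 + 1539 - 2025 = 1539.
Divide through by 1539 to get (x + 9)²/81 - (y - 5)²/19 = 1.
Hyperbola, center (-9, 5), transverse axis horizontal; a² = 81, b² = 19.
c² = a² + b² = 100, so c = 10.
e = c/a = 10/9.

e = 10/9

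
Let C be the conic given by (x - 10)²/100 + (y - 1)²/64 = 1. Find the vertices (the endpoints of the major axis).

Center (10, 1). The larger denominator 100 sits under the x-term, so the major axis is horizontal; a² = 100, b² = 64.
a = 10. Vertices at (h ± a, k).

(0, 1) and (20, 1)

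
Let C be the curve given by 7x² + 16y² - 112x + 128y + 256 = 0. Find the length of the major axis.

7(x² - 16x) + 16(y² + 8y) = -256
Complete the square: 7(x - 8)² + 16(y + 4)² = -256 + 448 + 256 = 448
Dividing both sides by 448: (x - 8)²/64 + (y + 4)²/28 = 1
Ellipse, center (8, -4), major axis horizontal; a² = 64, b² = 28.
a² = 64 so a = 8; the major axis has length 2a = 16.

16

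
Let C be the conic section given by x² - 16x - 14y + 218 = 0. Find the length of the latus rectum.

Only x is squared. Complete the square in x: (x - 8)² = 14(y - 11).
Vertex (8, 11); 4p = 14 so p = 7/2. Opens up.
Latus rectum length = |4p| = 14.

14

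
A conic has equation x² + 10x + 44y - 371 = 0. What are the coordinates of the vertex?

(-5, 9)

Only x is squared. Complete the square in x: (x + 5)² = -44(y - 9).
Vertex (-5, 9); 4p = -44 so p = -11. Opens down.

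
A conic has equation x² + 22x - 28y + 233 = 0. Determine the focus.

(-11, 11)

Only x is squared. Complete the square in x: (x + 11)² = 28(y - 4).
Vertex (-11, 4); 4p = 28 so p = 7. Opens up.
Focus is p units from the vertex along the axis: (h, k + p).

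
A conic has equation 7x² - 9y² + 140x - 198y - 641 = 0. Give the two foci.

7(x² + 20x) -9(y² + 22y) = 641
7(x + 10)² -9(y + 11)² = 641 + 700 - 1089 = 252
Divide by 252: (x + 10)²/36 - (y + 11)²/28 = 1
Hyperbola, center (-10, -11), transverse axis horizontal; a² = 36, b² = 28.
c² = a² + b² = 36 + 28 = 64, so c = 8.
Foci lie on the horizontal axis through the center: (h ± c, k).

(-18, -11) and (-2, -11)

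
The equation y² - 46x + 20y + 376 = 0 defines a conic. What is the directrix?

x = -11/2

Only y is squared. Complete the square in y: (y + 10)² = 46(x - 6).
Vertex (6, -10); 4p = 46 so p = 23/2. Opens right.
Directrix is the vertical line x = h − p = 6 − (23/2) = -11/2.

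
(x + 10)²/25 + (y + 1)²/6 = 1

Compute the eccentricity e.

Center (-10, -1). The larger denominator 25 sits under the x-term, so the major axis is horizontal; a² = 25, b² = 6.
c² = a² - b² = 19, so c = √19.
e = c/a = √19/5.

e = √19/5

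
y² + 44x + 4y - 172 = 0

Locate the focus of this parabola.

Only y is squared. Complete the square in y: (y + 2)² = -44(x - 4).
Vertex (4, -2); 4p = -44 so p = -11. Opens left.
Focus is p units from the vertex along the axis: (h + p, k).

(-7, -2)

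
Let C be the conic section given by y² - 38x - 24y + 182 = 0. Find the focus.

Only y is squared. Complete the square in y: (y - 12)² = 38(x - 1).
Vertex (1, 12); 4p = 38 so p = 19/2. Opens right.
Focus is p units from the vertex along the axis: (h + p, k).

(21/2, 12)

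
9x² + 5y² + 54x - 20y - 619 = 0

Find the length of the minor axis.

Collect terms: 9(x² + 6x) + 5(y² - 4y) = 619
9(x + 3)² + 5(y - 2)² = 619 + 81 + 20 = 720
Divide through by 720 to get (x + 3)²/80 + (y - 2)²/144 = 1.
Ellipse, center (-3, 2), major axis vertical; a² = 144, b² = 80.
b² = 80 so b = 4√5; the minor axis has length 2b = 8√5.

8√5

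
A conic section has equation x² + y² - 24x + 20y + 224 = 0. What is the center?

(x² - 24x) + (y² + 20y) = -224
Complete the square: (x - 12)² + (y + 10)² = -224 + 144 + 100 = 20
So (x - 12)² + (y + 10)² = 20.
Circle centered at (12, -10) with r² = 20.

(12, -10)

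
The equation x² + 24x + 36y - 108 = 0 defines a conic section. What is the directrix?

Only x is squared. Complete the square in x: (x + 12)² = -36(y - 7).
Vertex (-12, 7); 4p = -36 so p = -9. Opens down.
Directrix is the horizontal line y = k − p = 7 − (-9) = 16.

y = 16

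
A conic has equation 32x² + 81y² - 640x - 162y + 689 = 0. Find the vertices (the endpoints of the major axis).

Group the x- and y-terms: 32(x² - 20x) + 81(y² - 2y) = -689
Complete the square in x and y: 32(x - 10)² + 81(y - 1)² = -689 + 3200 + 81 = 2592
Divide through by 2592 to get (x - 10)²/81 + (y - 1)²/32 = 1.
Ellipse, center (10, 1), major axis horizontal; a² = 81, b² = 32.
a = 9. Vertices at (h ± a, k).

(1, 1) and (19, 1)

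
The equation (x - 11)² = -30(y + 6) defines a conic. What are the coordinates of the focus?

Vertex (11, -6); 4p = -30 so p = -15/2. Opens down.
Focus is p units from the vertex along the axis: (h, k + p).

(11, -27/2)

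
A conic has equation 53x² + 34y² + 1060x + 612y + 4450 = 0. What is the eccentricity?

e = √1007/53

53(x² + 20x) + 34(y² + 18y) = -4450
Complete the square: 53(x + 10)² + 34(y + 9)² = -4450 + 5300 + 2754 = 3604
Divide by 3604: (x + 10)²/68 + (y + 9)²/106 = 1
Ellipse, center (-10, -9), major axis vertical; a² = 106, b² = 68.
c² = a² - b² = 38, so c = √38.
e = c/a = √38/√106 = √1007/53.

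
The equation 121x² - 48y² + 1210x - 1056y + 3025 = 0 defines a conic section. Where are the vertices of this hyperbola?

(-5, -22) and (-5, 0)

Group: 121(x² + 10x) -48(y² + 22y) = -3025
Complete the square: 121(x + 5)² -48(y + 11)² = -3025 + 3025 - 5808 = -5808
Divide through by -5808 to get (y + 11)²/121 - (x + 5)²/48 = 1.
Hyperbola, center (-5, -11), transverse axis vertical; a² = 121, b² = 48.
a = 11. Vertices at (h, k ± a).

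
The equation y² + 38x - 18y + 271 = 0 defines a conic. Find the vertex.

Only y is squared. Complete the square in y: (y - 9)² = -38(x + 5).
Vertex (-5, 9); 4p = -38 so p = -19/2. Opens left.

(-5, 9)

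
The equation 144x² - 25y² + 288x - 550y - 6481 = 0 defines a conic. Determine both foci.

144(x² + 2x) -25(y² + 22y) = 6481
Complete the square: 144(x + 1)² -25(y + 11)² = 6481 + 144 - 3025 = 3600
Divide through by 3600 to get (x + 1)²/25 - (y + 11)²/144 = 1.
Hyperbola, center (-1, -11), transverse axis horizontal; a² = 25, b² = 144.
c² = a² + b² = 25 + 144 = 169, so c = 13.
Foci lie on the horizontal axis through the center: (h ± c, k).

(-14, -11) and (12, -11)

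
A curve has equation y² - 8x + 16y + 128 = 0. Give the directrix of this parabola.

Only y is squared. Complete the square in y: (y + 8)² = 8(x - 8).
Vertex (8, -8); 4p = 8 so p = 2. Opens right.
Directrix is the vertical line x = h − p = 8 − (2) = 6.

x = 6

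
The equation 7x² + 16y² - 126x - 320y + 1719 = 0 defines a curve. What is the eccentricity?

e = 3/4

7(x² - 18x) + 16(y² - 20y) = -1719
Completing the square gives 7(x - 9)² + 16(y - 10)² = -1719 + 567 + 1600 = 448.
Divide through by 448 to get (x - 9)²/64 + (y - 10)²/28 = 1.
Ellipse, center (9, 10), major axis horizontal; a² = 64, b² = 28.
c² = a² - b² = 36, so c = 6.
e = c/a = 6/8 = 3/4.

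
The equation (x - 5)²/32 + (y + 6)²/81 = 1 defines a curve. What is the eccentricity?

Center (5, -6). The larger denominator 81 sits under the y-term, so the major axis is vertical; a² = 81, b² = 32.
c² = a² - b² = 49, so c = 7.
e = c/a = 7/9.

e = 7/9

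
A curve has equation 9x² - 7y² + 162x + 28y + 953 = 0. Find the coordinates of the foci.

Collect terms: 9(x² + 18x) -7(y² - 4y) = -953
Completing the square gives 9(x + 9)² -7(y - 2)² = -953 + 729 - 28 = -252.
Divide through by -252 to get (y - 2)²/36 - (x + 9)²/28 = 1.
Hyperbola, center (-9, 2), transverse axis vertical; a² = 36, b² = 28.
c² = a² + b² = 36 + 28 = 64, so c = 8.
Foci lie on the vertical axis through the center: (h, k ± c).

(-9, -6) and (-9, 10)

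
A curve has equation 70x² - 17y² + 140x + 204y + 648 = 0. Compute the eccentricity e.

Rearranging, 70(x² + 2x) -17(y² - 12y) = -648.
Complete the square in x and y: 70(x + 1)² -17(y - 6)² = -648 + 70 - 612 = -1190
Divide by -1190: (y - 6)²/70 - (x + 1)²/17 = 1
Hyperbola, center (-1, 6), transverse axis vertical; a² = 70, b² = 17.
c² = a² + b² = 87, so c = √87.
e = c/a = √87/√70 = √6090/70.

e = √6090/70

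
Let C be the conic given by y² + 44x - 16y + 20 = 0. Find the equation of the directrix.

Only y is squared. Complete the square in y: (y - 8)² = -44(x - 1).
Vertex (1, 8); 4p = -44 so p = -11. Opens left.
Directrix is the vertical line x = h − p = 1 − (-11) = 12.

x = 12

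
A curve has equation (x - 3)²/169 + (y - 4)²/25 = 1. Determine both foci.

(-9, 4) and (15, 4)

Center (3, 4). The larger denominator 169 sits under the x-term, so the major axis is horizontal; a² = 169, b² = 25.
c² = a² - b² = 169 - 25 = 144, so c = 12.
Foci lie on the horizontal axis through the center: (h ± c, k).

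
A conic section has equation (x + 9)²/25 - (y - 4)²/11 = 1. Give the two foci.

Center (-9, 4). The positive term is the x-term, so the transverse axis is horizontal; a² = 25, b² = 11.
c² = a² + b² = 25 + 11 = 36, so c = 6.
Foci lie on the horizontal axis through the center: (h ± c, k).

(-15, 4) and (-3, 4)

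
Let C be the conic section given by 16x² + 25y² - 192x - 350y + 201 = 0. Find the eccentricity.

Group: 16(x² - 12x) + 25(y² - 14y) = -201
Complete the square in x and y: 16(x - 6)² + 25(y - 7)² = -201 + 576 + 1225 = 1600
Divide through by 1600 to get (x - 6)²/100 + (y - 7)²/64 = 1.
Ellipse, center (6, 7), major axis horizontal; a² = 100, b² = 64.
c² = a² - b² = 36, so c = 6.
e = c/a = 6/10 = 3/5.

e = 3/5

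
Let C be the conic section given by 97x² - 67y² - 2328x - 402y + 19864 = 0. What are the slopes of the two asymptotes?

Rearranging, 97(x² - 24x) -67(y² + 6y) = -19864.
Completing the square gives 97(x - 12)² -67(y + 3)² = -19864 + 13968 - 603 = -6499.
Divide by -6499: (y + 3)²/97 - (x - 12)²/67 = 1
Hyperbola, center (12, -3), transverse axis vertical; a² = 97, b² = 67.
For a vertical hyperbola the asymptotes have slope ±a/b.
Here that is ±√97/√67 = ±√6499/67.

√6499/67 and -√6499/67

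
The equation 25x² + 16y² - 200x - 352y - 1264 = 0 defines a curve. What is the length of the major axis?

Group: 25(x² - 8x) + 16(y² - 22y) = 1264
25(x - 4)² + 16(y - 11)² = 1264 + 400 + 1936 = 3600
Dividing both sides by 3600: (x - 4)²/144 + (y - 11)²/225 = 1
Ellipse, center (4, 11), major axis vertical; a² = 225, b² = 144.
a² = 225 so a = 15; the major axis has length 2a = 30.

30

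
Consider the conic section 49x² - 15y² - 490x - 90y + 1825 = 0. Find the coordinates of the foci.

Rearranging, 49(x² - 10x) -15(y² + 6y) = -1825.
49(x - 5)² -15(y + 3)² = -1825 + 1225 - 135 = -735
Dividing both sides by -735: (y + 3)²/49 - (x - 5)²/15 = 1
Hyperbola, center (5, -3), transverse axis vertical; a² = 49, b² = 15.
c² = a² + b² = 49 + 15 = 64, so c = 8.
Foci lie on the vertical axis through the center: (h, k ± c).

(5, -11) and (5, 5)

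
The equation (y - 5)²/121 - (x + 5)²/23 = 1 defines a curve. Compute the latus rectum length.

Center (-5, 5). The positive term is the y-term, so the transverse axis is vertical; a² = 121, b² = 23.
Latus rectum length = 2b²/a = 2·23/11 = 46/11.

46/11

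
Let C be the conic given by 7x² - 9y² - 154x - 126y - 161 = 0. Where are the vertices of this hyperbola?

(2, -7) and (20, -7)

Rearranging, 7(x² - 22x) -9(y² + 14y) = 161.
Complete the square: 7(x - 11)² -9(y + 7)² = 161 + 847 - 441 = 567
Dividing both sides by 567: (x - 11)²/81 - (y + 7)²/63 = 1
Hyperbola, center (11, -7), transverse axis horizontal; a² = 81, b² = 63.
a = 9. Vertices at (h ± a, k).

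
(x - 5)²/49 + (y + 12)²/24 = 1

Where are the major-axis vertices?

(-2, -12) and (12, -12)

Center (5, -12). The larger denominator 49 sits under the x-term, so the major axis is horizontal; a² = 49, b² = 24.
a = 7. Vertices at (h ± a, k).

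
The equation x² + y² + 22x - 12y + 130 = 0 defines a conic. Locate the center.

Rearranging, (x² + 22x) + (y² - 12y) = -130.
Complete the square: (x + 11)² + (y - 6)² = -130 + 121 + 36 = 27
So (x + 11)² + (y - 6)² = 27.
Circle centered at (-11, 6) with r² = 27.

(-11, 6)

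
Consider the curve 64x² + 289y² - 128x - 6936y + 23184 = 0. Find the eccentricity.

e = 15/17

Group: 64(x² - 2x) + 289(y² - 24y) = -23184
Completing the square gives 64(x - 1)² + 289(y - 12)² = -23184 + 64 + 41616 = 18496.
Dividing both sides by 18496: (x - 1)²/289 + (y - 12)²/64 = 1
Ellipse, center (1, 12), major axis horizontal; a² = 289, b² = 64.
c² = a² - b² = 225, so c = 15.
e = c/a = 15/17.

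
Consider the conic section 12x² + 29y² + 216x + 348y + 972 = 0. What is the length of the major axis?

2√87

Collect terms: 12(x² + 18x) + 29(y² + 12y) = -972
12(x + 9)² + 29(y + 6)² = -972 + 972 + 1044 = 1044
Divide by 1044: (x + 9)²/87 + (y + 6)²/36 = 1
Ellipse, center (-9, -6), major axis horizontal; a² = 87, b² = 36.
a² = 87 so a = √87; the major axis has length 2a = 2√87.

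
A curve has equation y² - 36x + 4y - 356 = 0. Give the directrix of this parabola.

x = -19

Only y is squared. Complete the square in y: (y + 2)² = 36(x + 10).
Vertex (-10, -2); 4p = 36 so p = 9. Opens right.
Directrix is the vertical line x = h − p = -10 − (9) = -19.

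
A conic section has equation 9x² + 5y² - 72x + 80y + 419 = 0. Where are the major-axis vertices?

9(x² - 8x) + 5(y² + 16y) = -419
Complete the square: 9(x - 4)² + 5(y + 8)² = -419 + 144 + 320 = 45
Dividing both sides by 45: (x - 4)²/5 + (y + 8)²/9 = 1
Ellipse, center (4, -8), major axis vertical; a² = 9, b² = 5.
a = 3. Vertices at (h, k ± a).

(4, -11) and (4, -5)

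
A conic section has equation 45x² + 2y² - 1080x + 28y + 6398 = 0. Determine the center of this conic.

Rearranging, 45(x² - 24x) + 2(y² + 14y) = -6398.
Complete the square in x and y: 45(x - 12)² + 2(y + 7)² = -6398 + 6480 + 98 = 180
Divide through by 180 to get (x - 12)²/4 + (y + 7)²/90 = 1.
Ellipse with center (12, -7).

(12, -7)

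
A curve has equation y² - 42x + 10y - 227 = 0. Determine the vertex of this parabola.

Only y is squared. Complete the square in y: (y + 5)² = 42(x + 6).
Vertex (-6, -5); 4p = 42 so p = 21/2. Opens right.

(-6, -5)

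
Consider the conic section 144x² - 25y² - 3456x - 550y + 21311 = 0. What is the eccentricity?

Collect terms: 144(x² - 24x) -25(y² + 22y) = -21311
Completing the square gives 144(x - 12)² -25(y + 11)² = -21311 + 20736 - 3025 = -3600.
Divide by -3600: (y + 11)²/144 - (x - 12)²/25 = 1
Hyperbola, center (12, -11), transverse axis vertical; a² = 144, b² = 25.
c² = a² + b² = 169, so c = 13.
e = c/a = 13/12.

e = 13/12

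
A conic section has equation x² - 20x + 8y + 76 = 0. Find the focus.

Only x is squared. Complete the square in x: (x - 10)² = -8(y - 3).
Vertex (10, 3); 4p = -8 so p = -2. Opens down.
Focus is p units from the vertex along the axis: (h, k + p).

(10, 1)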